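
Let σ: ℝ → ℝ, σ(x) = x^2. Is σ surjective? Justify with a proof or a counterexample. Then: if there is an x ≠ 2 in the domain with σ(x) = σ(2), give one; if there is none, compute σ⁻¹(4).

-2

Since 2 is even, x^2 ≥ 0 for all x ∈ ℝ, so −1 ∈ ℝ has no preimage. Therefore σ is not surjective.
For the follow-up, such an x exists: taking x = −2 ∈ ℝ gives σ(−2) = 4 = σ(2) with −2 ≠ 2.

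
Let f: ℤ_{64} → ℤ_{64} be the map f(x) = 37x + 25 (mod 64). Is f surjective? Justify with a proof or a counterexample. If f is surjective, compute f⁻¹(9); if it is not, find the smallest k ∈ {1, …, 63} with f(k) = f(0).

Since gcd(37, 64) = 1, 37 is invertible modulo 64. Euclid's algorithm: 64 = 1·37 + 27, 37 = 1·27 + 10, 27 = 2·10 + 7, 10 = 1·7 + 3, 7 = 2·3 + 1; back-substituting gives 1 = 45·37 − 26·64, so 37⁻¹ ≡ 45 (mod 64).
Then y ↦ 45(y − 25) is a two-sided inverse to f, so every y ∈ ℤ_{64} has a preimage.
So f is surjective.
Since f is surjective, we compute f⁻¹(9): solve 37x + 25 ≡ 9 (mod 64), i.e. 37x ≡ 48 (mod 64).
Multiplying by 37⁻¹ = 45 gives x ≡ 45·48 = 2160 = 33·64 + 48 ≡ 48 (mod 64).
Check: f(48) = 37·48 + 25 = 1801 = 28·64 + 9 ≡ 9 (mod 64).

48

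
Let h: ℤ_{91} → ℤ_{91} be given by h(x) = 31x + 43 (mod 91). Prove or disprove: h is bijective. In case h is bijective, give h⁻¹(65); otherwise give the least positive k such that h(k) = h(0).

Recall: h is injective when h(x_1) = h(x_2) forces x_1 = x_2.
Suppose h(x_1) = h(x_2) in ℤ_{91}. Then 31x_1 + 43 ≡ 31x_2 + 43 (mod 91), so 31(x_1 − x_2) ≡ 0 (mod 91).
Since gcd(31, 91) = 1, 31 is invertible modulo 91, hence x_1 − x_2 ≡ 0 (mod 91), i.e. x_1 = x_2.
We now compute 31⁻¹ mod 91 explicitly. Euclid's algorithm: 91 = 2·31 + 29, 31 = 1·29 + 2, 29 = 14·2 + 1; back-substituting gives 1 = 47·31 − 16·91, so 31⁻¹ ≡ 47 (mod 91).
For any y ∈ ℤ_{91}, x = 47(y − 43) mod 91 satisfies h(x) = 31·47(y − 43) + 43 ≡ y (since 31·47 ≡ 1 mod 91). So every y has a preimage.
So h is bijective.
Since h is bijective, we find h⁻¹(65): we need 31x ≡ 65 − 43 ≡ 22 (mod 91). Using 31⁻¹ = 47: x ≡ 47·22 = 1034 = 11·91 + 33, so x = 33.
Check: h(33) = 31·33 + 43 = 1066 = 11·91 + 65 ≡ 65 (mod 91).

33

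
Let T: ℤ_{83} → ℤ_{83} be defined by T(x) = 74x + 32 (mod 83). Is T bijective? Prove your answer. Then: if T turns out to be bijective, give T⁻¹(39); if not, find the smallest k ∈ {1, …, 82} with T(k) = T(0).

If T(a) = T(b), then 74a ≡ 74b (mod 83). Because gcd(74, 83) = 1, we may cancel 74 to get a ≡ b (mod 83).
We now compute 74⁻¹ mod 83 explicitly. Euclid's algorithm: 83 = 1·74 + 9, 74 = 8·9 + 2, 9 = 4·2 + 1; back-substituting gives 1 = 46·74 − 41·83, so 74⁻¹ ≡ 46 (mod 83).
For any y ∈ ℤ_{83}, x = 46(y − 32) mod 83 satisfies T(x) = 74·46(y − 32) + 32 ≡ y (since 74·46 ≡ 1 mod 83). So every y has a preimage.
Hence T is bijective.
Since T is bijective, we compute T⁻¹(39): solve 74x + 32 ≡ 39 (mod 83), i.e. 74x ≡ 7 (mod 83).
Multiplying by 74⁻¹ = 46 gives x ≡ 46·7 = 322 = 3·83 + 73 ≡ 73 (mod 83).
Check: T(73) = 74·73 + 32 = 5434 = 65·83 + 39 ≡ 39 (mod 83).

73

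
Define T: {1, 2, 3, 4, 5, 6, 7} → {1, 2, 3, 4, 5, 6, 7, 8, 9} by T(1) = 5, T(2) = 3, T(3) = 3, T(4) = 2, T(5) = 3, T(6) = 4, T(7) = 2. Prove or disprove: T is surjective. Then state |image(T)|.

No element maps to 1, so T is not surjective.
The image of T is {2, 3, 4, 5}, which has 4 elements.

4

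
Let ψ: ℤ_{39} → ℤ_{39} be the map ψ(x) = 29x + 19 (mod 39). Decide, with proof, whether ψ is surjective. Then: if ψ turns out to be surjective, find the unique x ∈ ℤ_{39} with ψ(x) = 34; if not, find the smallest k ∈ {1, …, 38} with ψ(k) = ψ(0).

18

Since gcd(29, 39) = 1, 29 is invertible modulo 39. Euclid's algorithm: 39 = 1·29 + 10, 29 = 2·10 + 9, 10 = 1·9 + 1; back-substituting gives 1 = 35·29 − 26·39, so 29⁻¹ ≡ 35 (mod 39).
For any y ∈ ℤ_{39}, x = 35(y − 19) mod 39 satisfies ψ(x) = 29·35(y − 19) + 19 ≡ y (since 29·35 ≡ 1 mod 39). So every y has a preimage.
Therefore ψ is surjective.
Since ψ is surjective, we find ψ⁻¹(34): we need 29x ≡ 34 − 19 ≡ 15 (mod 39). Using 29⁻¹ = 35: x ≡ 35·15 = 525 = 13·39 + 18, so x = 18.
Check: ψ(18) = 29·18 + 19 = 541 = 13·39 + 34 ≡ 34 (mod 39).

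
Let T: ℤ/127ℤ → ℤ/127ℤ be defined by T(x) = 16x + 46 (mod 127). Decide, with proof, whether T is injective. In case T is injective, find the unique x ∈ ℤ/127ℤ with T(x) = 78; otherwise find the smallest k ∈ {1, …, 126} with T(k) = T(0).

By definition, T is injective if T(x_1) = T(x_2) implies x_1 = x_2.
If T(x_1) = T(x_2), then 16x_1 ≡ 16x_2 (mod 127). Because gcd(16, 127) = 1, we may cancel 16 to get x_1 ≡ x_2 (mod 127).
So T is injective.
We now compute 16⁻¹ mod 127 explicitly. Euclid's algorithm: 127 = 7·16 + 15, 16 = 1·15 + 1; back-substituting gives 1 = 8·16 − 1·127, so 16⁻¹ ≡ 8 (mod 127).
Since T is injective, we find T⁻¹(78): we need 16x ≡ 78 − 46 ≡ 32 (mod 127). Using 16⁻¹ = 8: x ≡ 8·32 = 256 = 2·127 + 2, so x = 2.
Check: T(2) = 16·2 + 46 = 78 ≡ 78 (mod 127).

2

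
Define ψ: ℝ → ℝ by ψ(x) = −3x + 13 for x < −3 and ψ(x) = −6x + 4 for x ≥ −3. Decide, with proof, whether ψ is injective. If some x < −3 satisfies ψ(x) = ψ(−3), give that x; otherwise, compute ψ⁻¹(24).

-11/3

Both pieces are strictly decreasing (slopes −3 and −6), so each is injective on its own interval.
The left piece maps (−∞, −3) onto (22, ∞); the right piece maps [−3, ∞) onto (−∞, 22].
These images are disjoint, so no value is attained by both pieces. Thus ψ is injective.
Because the two images are disjoint, no x < −3 has ψ(x) = ψ(−3), so we compute ψ⁻¹(24): 24 lies in (22, ∞), so solve −3x + 13 = 24: x = (24 − 13)/(−3) = −11/3.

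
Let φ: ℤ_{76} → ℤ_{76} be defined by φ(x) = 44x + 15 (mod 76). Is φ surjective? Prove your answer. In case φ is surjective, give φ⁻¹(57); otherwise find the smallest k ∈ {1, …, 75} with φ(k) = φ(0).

19

Recall that φ is surjective if every y in the codomain equals φ(x) for some x in the domain.
Since gcd(44, 76) = 4, we have 44x ≡ 0 (mod 4) for all x, so φ(x) ≡ 3 (mod 4).
But 0 ≢ 3 (mod 4), so 0 ∈ ℤ_{76} has no preimage. Thus φ is not surjective.
Since φ is not surjective, we find the least positive k with φ(k) = φ(0): this means 44k ≡ 0 (mod 76), i.e. 76 ∣ 44k. Since gcd(44, 76) = 4, dividing through by 4 this holds exactly when 19 ∣ 11k, and as gcd(11, 19) = 1, exactly when 19 ∣ k.
The smallest positive such k is 19.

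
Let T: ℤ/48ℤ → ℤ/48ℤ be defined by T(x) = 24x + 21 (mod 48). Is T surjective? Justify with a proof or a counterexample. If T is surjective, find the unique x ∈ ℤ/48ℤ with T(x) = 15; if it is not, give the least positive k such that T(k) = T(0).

Since gcd(24, 48) = 24, we have 24x ≡ 0 (mod 24) for all x, so T(x) ≡ 21 (mod 24).
But 0 ≢ 21 (mod 24), so 0 ∈ ℤ/48ℤ has no preimage. Hence T is not surjective.
Since T is not surjective, we find the least positive k with T(k) = T(0): this means 24k ≡ 0 (mod 48), i.e. 48 ∣ 24k. Since gcd(24, 48) = 24, dividing through by 24 this holds exactly when 2 ∣ k.
The smallest positive such k is 2.

2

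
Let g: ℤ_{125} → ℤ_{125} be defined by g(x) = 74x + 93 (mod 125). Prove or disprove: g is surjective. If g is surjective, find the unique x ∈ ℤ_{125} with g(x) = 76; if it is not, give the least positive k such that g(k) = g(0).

Recall that surjectivity means every element of the codomain has a preimage under g.
Since gcd(74, 125) = 1, 74 is invertible modulo 125. Euclid's algorithm: 125 = 1·74 + 51, 74 = 1·51 + 23, 51 = 2·23 + 5, 23 = 4·5 + 3, 5 = 1·3 + 2, 3 = 1·2 + 1; back-substituting gives 1 = 49·74 − 29·125, so 74⁻¹ ≡ 49 (mod 125).
For any y ∈ ℤ_{125}, x = 49(y − 93) mod 125 satisfies g(x) = 74·49(y − 93) + 93 ≡ y (since 74·49 ≡ 1 mod 125). So every y has a preimage.
Thus g is surjective.
Since g is surjective, we find g⁻¹(76): we need 74x ≡ 76 − 93 ≡ 108 (mod 125). Using 74⁻¹ = 49: x ≡ 49·108 = 5292 = 42·125 + 42, so x = 42.
Check: g(42) = 74·42 + 93 = 3201 = 25·125 + 76 ≡ 76 (mod 125).

42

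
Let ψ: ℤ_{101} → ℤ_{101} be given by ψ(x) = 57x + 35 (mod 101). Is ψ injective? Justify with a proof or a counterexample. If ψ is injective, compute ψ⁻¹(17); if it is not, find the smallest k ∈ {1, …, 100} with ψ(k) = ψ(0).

5

Suppose ψ(a) = ψ(b) in ℤ_{101}. Then 57a + 35 ≡ 57b + 35 (mod 101), so 57(a − b) ≡ 0 (mod 101).
Since gcd(57, 101) = 1, 57 is invertible modulo 101, so a − b ≡ 0 (mod 101), i.e. a = b.
Therefore ψ is injective.
We now compute 57⁻¹ mod 101 explicitly. Euclid's algorithm: 101 = 1·57 + 44, 57 = 1·44 + 13, 44 = 3·13 + 5, 13 = 2·5 + 3, 5 = 1·3 + 2, 3 = 1·2 + 1; back-substituting gives 1 = 39·57 − 22·101, so 57⁻¹ ≡ 39 (mod 101).
Since ψ is injective, we compute ψ⁻¹(17): solve 57x + 35 ≡ 17 (mod 101), i.e. 57x ≡ 83 (mod 101).
Multiplying by 57⁻¹ = 39 gives x ≡ 39·83 = 3237 = 32·101 + 5 ≡ 5 (mod 101).
Check: ψ(5) = 57·5 + 35 = 320 = 3·101 + 17 ≡ 17 (mod 101).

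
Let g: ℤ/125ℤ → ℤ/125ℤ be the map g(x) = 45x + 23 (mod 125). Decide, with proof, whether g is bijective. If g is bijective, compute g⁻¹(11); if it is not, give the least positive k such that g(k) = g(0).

We have gcd(45, 125) = 5 > 1. Taking x_1 = 0 and x_2 = 25: g(0) = 23 and g(25) = 45·25 + 23 = 1148 ≡ 23 (mod 125).
So g(0) = g(25) while 0 ≠ 25, so g is not injective, hence not bijective.
Since g is not bijective, we find the least positive k with g(k) = g(0): this means 45k ≡ 0 (mod 125), i.e. 125 ∣ 45k. Since gcd(45, 125) = 5, dividing through by 5 this holds exactly when 25 ∣ 9k, and as gcd(9, 25) = 1, exactly when 25 ∣ k.
The smallest positive such k is 25.

25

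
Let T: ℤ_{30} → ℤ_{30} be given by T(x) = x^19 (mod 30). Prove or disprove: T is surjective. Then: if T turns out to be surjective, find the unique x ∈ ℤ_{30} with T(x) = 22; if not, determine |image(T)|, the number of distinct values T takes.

28

Computing x^19 mod 30 for each x (by repeated squaring, reducing mod 30 at every step), the values T(0), T(1), …, T(29) are: 0, 1, 8, 27, 4, 5, 6, 13, 2, 9, 10, 11, 18, 7, 14, 15, 16, 23, 12, 19, 20, 21, 28, 17, 24, 25, 26, 3, 22, 29.
Every element of ℤ_{30} appears exactly once in this list, so T is a bijection, and in particular surjective.
Since T is surjective, we read off the preimage of 22 from the same table: T(28) = 22, so T⁻¹(22) = 28.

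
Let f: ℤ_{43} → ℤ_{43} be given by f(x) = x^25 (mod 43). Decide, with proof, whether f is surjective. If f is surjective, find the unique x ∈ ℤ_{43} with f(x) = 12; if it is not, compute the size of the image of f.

19

Since 43 is prime, the nonzero elements of ℤ_{43} form a cyclic group of order 42.
As gcd(25, 42) = 1, raising to the 25th power is a bijection on this group: if x_1^25 ≡ x_2^25 then (x_1x_2^{−1})^25 = 1, and the only element of order dividing gcd(25, 42) = 1 is 1, so x_1 = x_2.
With f(0) = 0 this makes f injective on all of ℤ_{43}, hence bijective (finite equal-size domain and codomain). In particular f is surjective.
Since f is surjective, we find the preimage of 12. The inverse of x ↦ x^25 on (ℤ_{43})^× is x ↦ x^37, because 25·37 = 925 = 22·42 + 1 ≡ 1 (mod 42) and x^{42} = 1 for x ≠ 0 (Fermat). So f⁻¹(12) = 12^37 mod 43.
Repeated squaring mod 43: 12^1 ≡ 12, 12^2 ≡ 12² = 144 ≡ 15, 12^4 ≡ 15² = 225 ≡ 10, 12^8 ≡ 10² = 100 ≡ 14, 12^16 ≡ 14² = 196 ≡ 24, 12^32 ≡ 24² = 576 ≡ 17. Since 37 = 32 + 4 + 1, 12^37 ≡ 17·10·12: 17·10 = 170 ≡ 41, then 41·12 = 492 ≡ 19. So 12^37 ≡ 19 (mod 43).
Hence f⁻¹(12) = 19.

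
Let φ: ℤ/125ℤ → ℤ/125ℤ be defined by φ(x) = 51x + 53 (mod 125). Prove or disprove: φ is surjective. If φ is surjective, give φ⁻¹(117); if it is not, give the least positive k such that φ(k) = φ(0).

Since gcd(51, 125) = 1, 51 is invertible modulo 125. Euclid's algorithm: 125 = 2·51 + 23, 51 = 2·23 + 5, 23 = 4·5 + 3, 5 = 1·3 + 2, 3 = 1·2 + 1; back-substituting gives 1 = 76·51 − 31·125, so 51⁻¹ ≡ 76 (mod 125).
Then y ↦ 76(y − 53) is a two-sided inverse to φ, so every y ∈ ℤ/125ℤ has a preimage.
So φ is surjective.
Since φ is surjective, we find φ⁻¹(117): we need 51x ≡ 117 − 53 ≡ 64 (mod 125). Using 51⁻¹ = 76: x ≡ 76·64 = 4864 = 38·125 + 114, so x = 114.
Check: φ(114) = 51·114 + 53 = 5867 = 46·125 + 117 ≡ 117 (mod 125).

114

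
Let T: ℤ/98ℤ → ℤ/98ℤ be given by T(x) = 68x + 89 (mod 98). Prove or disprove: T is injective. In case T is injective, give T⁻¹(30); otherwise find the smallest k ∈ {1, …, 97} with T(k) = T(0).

Recall that T is injective if T(s) = T(t) implies s = t.
We have gcd(68, 98) = 2 > 1. Taking s = 0 and t = 49: T(0) = 89 and T(49) = 68·49 + 89 = 3421 ≡ 89 (mod 98).
So T(0) = T(49) while 0 ≠ 49, therefore T is not injective.
Since T is not injective, we find the least positive k with T(k) = T(0): this means 68k ≡ 0 (mod 98), i.e. 98 ∣ 68k. Since gcd(68, 98) = 2, dividing through by 2 this holds exactly when 49 ∣ 34k, and as gcd(34, 49) = 1, exactly when 49 ∣ k.
The smallest positive such k is 49.

49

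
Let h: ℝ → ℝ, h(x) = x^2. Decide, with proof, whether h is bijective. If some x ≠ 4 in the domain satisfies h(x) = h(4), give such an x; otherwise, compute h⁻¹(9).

-4

h(4) = 16 = (−4)^2 = h(−4) (since 2 is even), with 4 ≠ −4. So h is not injective, hence not bijective.
For the follow-up, such an x exists: taking x = −4 ∈ ℝ gives h(−4) = 16 = h(4) with −4 ≠ 4.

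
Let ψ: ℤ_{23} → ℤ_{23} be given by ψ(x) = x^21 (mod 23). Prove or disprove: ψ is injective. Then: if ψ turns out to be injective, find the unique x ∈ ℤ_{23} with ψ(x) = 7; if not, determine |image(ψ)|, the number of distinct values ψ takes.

10

Since 23 is prime, the nonzero elements of ℤ_{23} form a cyclic group of order 22.
As gcd(21, 22) = 1, raising to the 21st power is a bijection on this group: if u^21 ≡ v^21 then (uv^{−1})^21 = 1, and the only element of order dividing gcd(21, 22) = 1 is 1, so u = v.
With ψ(0) = 0 this makes ψ injective on all of ℤ_{23}, hence bijective (finite equal-size domain and codomain). In particular ψ is injective.
Since ψ is injective, we find the preimage of 7. The inverse of x ↦ x^21 on (ℤ_{23})^× is x ↦ x^21, because 21·21 = 441 = 20·22 + 1 ≡ 1 (mod 22) and x^{22} = 1 for x ≠ 0 (Fermat). So ψ⁻¹(7) = 7^21 mod 23.
Repeated squaring mod 23: 7^1 ≡ 7, 7^2 ≡ 7² = 49 ≡ 3, 7^4 ≡ 3² = 9, 7^8 ≡ 9² = 81 ≡ 12, 7^16 ≡ 12² = 144 ≡ 6. Since 21 = 16 + 4 + 1, 7^21 ≡ 6·9·7: 6·9 = 54 ≡ 8, then 8·7 = 56 ≡ 10. So 7^21 ≡ 10 (mod 23).
Hence ψ⁻¹(7) = 10.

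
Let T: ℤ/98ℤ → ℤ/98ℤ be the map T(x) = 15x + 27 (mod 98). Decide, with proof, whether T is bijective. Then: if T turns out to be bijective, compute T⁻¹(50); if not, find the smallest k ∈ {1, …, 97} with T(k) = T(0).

93

If T(a) = T(b), then 15a ≡ 15b (mod 98). Because gcd(15, 98) = 1, we may cancel 15 to get a ≡ b (mod 98).
We now compute 15⁻¹ mod 98 explicitly. Euclid's algorithm: 98 = 6·15 + 8, 15 = 1·8 + 7, 8 = 1·7 + 1; back-substituting gives 1 = 85·15 − 13·98, so 15⁻¹ ≡ 85 (mod 98).
Then y ↦ 85(y − 27) is a two-sided inverse to T, so every y ∈ ℤ/98ℤ has a preimage.
Thus T is bijective.
Since T is bijective, we find T⁻¹(50): we need 15x ≡ 50 − 27 ≡ 23 (mod 98). Using 15⁻¹ = 85: x ≡ 85·23 = 1955 = 19·98 + 93, so x = 93.
Check: T(93) = 15·93 + 27 = 1422 = 14·98 + 50 ≡ 50 (mod 98).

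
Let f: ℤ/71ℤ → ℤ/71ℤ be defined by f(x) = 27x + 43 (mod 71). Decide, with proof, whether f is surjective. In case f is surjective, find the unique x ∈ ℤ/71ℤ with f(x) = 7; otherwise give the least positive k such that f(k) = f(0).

46

Since gcd(27, 71) = 1, 27 is invertible modulo 71. Euclid's algorithm: 71 = 2·27 + 17, 27 = 1·17 + 10, 17 = 1·10 + 7, 10 = 1·7 + 3, 7 = 2·3 + 1; back-substituting gives 1 = 50·27 − 19·71, so 27⁻¹ ≡ 50 (mod 71).
For any y ∈ ℤ/71ℤ, x = 50(y − 43) mod 71 satisfies f(x) = 27·50(y − 43) + 43 ≡ y (since 27·50 ≡ 1 mod 71). So every y has a preimage.
Therefore f is surjective.
Since f is surjective, we compute f⁻¹(7): solve 27x + 43 ≡ 7 (mod 71), i.e. 27x ≡ 35 (mod 71).
Multiplying by 27⁻¹ = 50 gives x ≡ 50·35 = 1750 = 24·71 + 46 ≡ 46 (mod 71).
Check: f(46) = 27·46 + 43 = 1285 = 18·71 + 7 ≡ 7 (mod 71).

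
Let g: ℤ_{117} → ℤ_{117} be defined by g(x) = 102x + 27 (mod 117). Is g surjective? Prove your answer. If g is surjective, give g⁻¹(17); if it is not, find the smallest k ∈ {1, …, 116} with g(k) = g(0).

By definition, surjectivity means every element of the codomain has a preimage under g.
Since gcd(102, 117) = 3, we have 102x ≡ 0 (mod 3) for all x, so g(x) ≡ 0 (mod 3).
But 1 ≢ 0 (mod 3), so 1 ∈ ℤ_{117} has no preimage. So g is not surjective.
Since g is not surjective, we find the least positive k with g(k) = g(0): this means 102k ≡ 0 (mod 117), i.e. 117 ∣ 102k. Since gcd(102, 117) = 3, dividing through by 3 this holds exactly when 39 ∣ 34k, and as gcd(34, 39) = 1, exactly when 39 ∣ k.
The smallest positive such k is 39.

39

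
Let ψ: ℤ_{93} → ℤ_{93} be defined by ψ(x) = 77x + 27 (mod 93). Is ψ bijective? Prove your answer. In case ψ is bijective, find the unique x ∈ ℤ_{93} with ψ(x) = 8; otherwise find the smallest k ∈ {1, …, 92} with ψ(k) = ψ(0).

By definition, injectivity means: for all u, v in the domain, ψ(u) = ψ(v) implies u = v.
If ψ(u) = ψ(v), then 77u ≡ 77v (mod 93). Because gcd(77, 93) = 1, we may cancel 77 to get u ≡ v (mod 93).
We now compute 77⁻¹ mod 93 explicitly. Euclid's algorithm: 93 = 1·77 + 16, 77 = 4·16 + 13, 16 = 1·13 + 3, 13 = 4·3 + 1; back-substituting gives 1 = 29·77 − 24·93, so 77⁻¹ ≡ 29 (mod 93).
Then y ↦ 29(y − 27) is a two-sided inverse to ψ, so every y ∈ ℤ_{93} has a preimage.
Thus ψ is bijective.
Since ψ is bijective, we compute ψ⁻¹(8): solve 77x + 27 ≡ 8 (mod 93), i.e. 77x ≡ 74 (mod 93).
Multiplying by 77⁻¹ = 29 gives x ≡ 29·74 = 2146 = 23·93 + 7 ≡ 7 (mod 93).
Check: ψ(7) = 77·7 + 27 = 566 = 6·93 + 8 ≡ 8 (mod 93).

7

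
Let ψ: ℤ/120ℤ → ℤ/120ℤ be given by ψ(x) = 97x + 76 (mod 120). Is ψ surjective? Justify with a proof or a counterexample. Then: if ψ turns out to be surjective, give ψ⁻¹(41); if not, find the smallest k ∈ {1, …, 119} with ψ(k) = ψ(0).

85

Since gcd(97, 120) = 1, 97 is invertible modulo 120. Euclid's algorithm: 120 = 1·97 + 23, 97 = 4·23 + 5, 23 = 4·5 + 3, 5 = 1·3 + 2, 3 = 1·2 + 1; back-substituting gives 1 = 73·97 − 59·120, so 97⁻¹ ≡ 73 (mod 120).
For any y ∈ ℤ/120ℤ, x = 73(y − 76) mod 120 satisfies ψ(x) = 97·73(y − 76) + 76 ≡ y (since 97·73 ≡ 1 mod 120). So every y has a preimage.
Thus ψ is surjective.
Since ψ is surjective, we compute ψ⁻¹(41): solve 97x + 76 ≡ 41 (mod 120), i.e. 97x ≡ 85 (mod 120).
Multiplying by 97⁻¹ = 73 gives x ≡ 73·85 = 6205 = 51·120 + 85 ≡ 85 (mod 120).
Check: ψ(85) = 97·85 + 76 = 8321 = 69·120 + 41 ≡ 41 (mod 120).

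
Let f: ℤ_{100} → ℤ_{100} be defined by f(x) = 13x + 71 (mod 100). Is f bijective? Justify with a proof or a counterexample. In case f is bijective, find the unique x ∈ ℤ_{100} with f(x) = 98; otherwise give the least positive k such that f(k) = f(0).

79

If f(x_1) = f(x_2), then 13x_1 ≡ 13x_2 (mod 100). Because gcd(13, 100) = 1, we may cancel 13 to get x_1 ≡ x_2 (mod 100).
We now compute 13⁻¹ mod 100 explicitly. Euclid's algorithm: 100 = 7·13 + 9, 13 = 1·9 + 4, 9 = 2·4 + 1; back-substituting gives 1 = 77·13 − 10·100, so 13⁻¹ ≡ 77 (mod 100).
Then y ↦ 77(y − 71) is a two-sided inverse to f, so every y ∈ ℤ_{100} has a preimage.
Hence f is bijective.
Since f is bijective, we compute f⁻¹(98): solve 13x + 71 ≡ 98 (mod 100), i.e. 13x ≡ 27 (mod 100).
Multiplying by 13⁻¹ = 77 gives x ≡ 77·27 = 2079 = 20·100 + 79 ≡ 79 (mod 100).
Check: f(79) = 13·79 + 71 = 1098 = 10·100 + 98 ≡ 98 (mod 100).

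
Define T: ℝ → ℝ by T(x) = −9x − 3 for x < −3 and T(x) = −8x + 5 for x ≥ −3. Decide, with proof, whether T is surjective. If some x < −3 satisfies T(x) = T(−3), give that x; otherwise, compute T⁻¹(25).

Both pieces are strictly decreasing (slopes −9 and −8), so each is injective on its own interval.
The left piece maps (−∞, −3) onto (24, ∞); the right piece maps [−3, ∞) onto (−∞, 29].
The union (24, ∞) ∪ (−∞, 29] covers ℝ, so T is surjective.
For the follow-up: the images overlap, so an x < −3 with T(x) = T(−3) exists. T(−3) = 29; solving −9x − 3 = 29 for x < −3 gives x = (29 + 3)/(−9) = −32/9.

-32/9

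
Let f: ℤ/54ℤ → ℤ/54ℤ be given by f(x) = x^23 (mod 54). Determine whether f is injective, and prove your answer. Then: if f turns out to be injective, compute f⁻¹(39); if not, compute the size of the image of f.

f(0) = 0^23 = 0.
f(6): Repeated squaring mod 54: 6^1 ≡ 6, 6^2 ≡ 6² = 36, 6^4 ≡ 36² = 1296 ≡ 0, 6^8 ≡ 0² = 0, 6^16 ≡ 0² = 0. Since 23 = 16 + 4 + 2 + 1, 6^23 ≡ 0·0·36·6: 0·0 = 0, then 0·36 = 0, then 0·6 = 0. So 6^23 ≡ 0 (mod 54).
So f(0) = f(6) = 0 while 0 ≠ 6, therefore f is not injective.
Since f is not injective, we determine |image(f)|. Computing x^23 mod 54 for each x (by repeated squaring, reducing mod 54 at every step), the values f(0), f(1), …, f(53) are: 0, 1, 32, 27, 52, 47, 0, 13, 44, 27, 46, 23, 0, 43, 38, 27, 4, 35, 0, 37, 14, 27, 34, 29, 0, 49, 26, 27, 28, 5, 0, 25, 20, 27, 40, 17, 0, 19, 50, 27, 16, 11, 0, 31, 8, 27, 10, 41, 0, 7, 2, 27, 22, 53.
The distinct values are {0, 1, 2, 4, 5, 7, 8, 10, 11, 13, 14, 16, 17, 19, 20, 22, 23, 25, 26, 27, 28, 29, 31, 32, 34, 35, 37, 38, 40, 41, 43, 44, 46, 47, 49, 50, 52, 53}; there are 38 of them.

38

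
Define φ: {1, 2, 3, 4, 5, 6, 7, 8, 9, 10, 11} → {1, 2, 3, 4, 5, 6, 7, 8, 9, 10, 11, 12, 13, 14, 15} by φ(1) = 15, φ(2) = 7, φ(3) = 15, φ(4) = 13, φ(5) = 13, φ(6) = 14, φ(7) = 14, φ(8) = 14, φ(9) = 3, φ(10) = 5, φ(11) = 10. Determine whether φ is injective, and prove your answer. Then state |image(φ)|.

7

φ(1) = 15 = φ(3) with 1 ≠ 3, so φ is not injective.
The image of φ is {3, 5, 7, 10, 13, 14, 15}, which has 7 elements.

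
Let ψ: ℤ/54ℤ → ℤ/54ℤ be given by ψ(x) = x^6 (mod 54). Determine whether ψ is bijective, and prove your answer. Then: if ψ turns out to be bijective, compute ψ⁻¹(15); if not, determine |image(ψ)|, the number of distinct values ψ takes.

8

ψ(0) = 0^6 = 0.
ψ(6): Repeated squaring mod 54: 6^1 ≡ 6, 6^2 ≡ 6² = 36, 6^4 ≡ 36² = 1296 ≡ 0. Since 6 = 4 + 2, 6^6 ≡ 0·36: 0·36 = 0. So 6^6 ≡ 0 (mod 54).
So ψ(0) = ψ(6) = 0 while 0 ≠ 6, hence ψ is not injective, hence not bijective.
Since ψ is not bijective, we determine |image(ψ)|. Computing x^6 mod 54 for each x (by repeated squaring, reducing mod 54 at every step), the values ψ(0), ψ(1), …, ψ(53) are: 0, 1, 10, 27, 46, 19, 0, 37, 28, 27, 28, 37, 0, 19, 46, 27, 10, 1, 0, 1, 10, 27, 46, 19, 0, 37, 28, 27, 28, 37, 0, 19, 46, 27, 10, 1, 0, 1, 10, 27, 46, 19, 0, 37, 28, 27, 28, 37, 0, 19, 46, 27, 10, 1.
The distinct values are {0, 1, 10, 19, 27, 28, 37, 46}; there are 8 of them.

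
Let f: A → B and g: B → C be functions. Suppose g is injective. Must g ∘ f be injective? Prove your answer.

not injective

No. Take A = {0, 1}, B = C = {0, 1, 2}, f(0) = f(1) = 0, and g = identity (injective).
Then (g ∘ f)(0) = (g ∘ f)(1) = 0 with 0 ≠ 1, so g ∘ f is not injective.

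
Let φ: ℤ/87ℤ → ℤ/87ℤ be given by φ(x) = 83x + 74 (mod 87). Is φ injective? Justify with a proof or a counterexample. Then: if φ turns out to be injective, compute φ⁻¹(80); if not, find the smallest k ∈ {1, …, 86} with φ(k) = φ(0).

42

Recall that φ is injective if φ(a) = φ(b) implies a = b.
If φ(a) = φ(b), then 83a ≡ 83b (mod 87). Because gcd(83, 87) = 1, we may cancel 83 to get a ≡ b (mod 87).
So φ is injective.
We now compute 83⁻¹ mod 87 explicitly. Euclid's algorithm: 87 = 1·83 + 4, 83 = 20·4 + 3, 4 = 1·3 + 1; back-substituting gives 1 = 65·83 − 62·87, so 83⁻¹ ≡ 65 (mod 87).
Since φ is injective, we find φ⁻¹(80): we need 83x ≡ 80 − 74 ≡ 6 (mod 87). Using 83⁻¹ = 65: x ≡ 65·6 = 390 = 4·87 + 42, so x = 42.
Check: φ(42) = 83·42 + 74 = 3560 = 40·87 + 80 ≡ 80 (mod 87).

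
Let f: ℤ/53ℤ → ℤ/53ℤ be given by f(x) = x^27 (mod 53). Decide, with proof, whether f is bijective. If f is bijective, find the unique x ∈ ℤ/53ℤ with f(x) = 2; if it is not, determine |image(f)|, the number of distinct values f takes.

51

Since 53 is prime, the nonzero elements of ℤ/53ℤ form a cyclic group of order 52.
As gcd(27, 52) = 1, raising to the 27th power is a bijection on this group: if u^27 ≡ v^27 then (uv^{−1})^27 = 1, and the only element of order dividing gcd(27, 52) = 1 is 1, so u = v.
With f(0) = 0 this makes f injective on all of ℤ/53ℤ, hence bijective (finite equal-size domain and codomain). In particular f is bijective.
Since f is bijective, we find the preimage of 2. The inverse of x ↦ x^27 on (ℤ/53ℤ)^× is x ↦ x^27, because 27·27 = 729 = 14·52 + 1 ≡ 1 (mod 52) and x^{52} = 1 for x ≠ 0 (Fermat). So f⁻¹(2) = 2^27 mod 53.
Repeated squaring mod 53: 2^1 ≡ 2, 2^2 ≡ 2² = 4, 2^4 ≡ 4² = 16, 2^8 ≡ 16² = 256 ≡ 44, 2^16 ≡ 44² = 1936 ≡ 28. Since 27 = 16 + 8 + 2 + 1, 2^27 ≡ 28·44·4·2: 28·44 = 1232 ≡ 13, then 13·4 = 52, then 52·2 = 104 ≡ 51. So 2^27 ≡ 51 (mod 53).
Hence f⁻¹(2) = 51.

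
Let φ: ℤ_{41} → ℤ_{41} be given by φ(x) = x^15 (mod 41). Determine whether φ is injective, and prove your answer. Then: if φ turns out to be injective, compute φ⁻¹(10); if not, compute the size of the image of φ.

φ(3): Repeated squaring mod 41: 3^1 ≡ 3, 3^2 ≡ 3² = 9, 3^4 ≡ 9² = 81 ≡ 40, 3^8 ≡ 40² = 1600 ≡ 1. Since 15 = 8 + 4 + 2 + 1, 3^15 ≡ 1·40·9·3: 1·40 = 40, then 40·9 = 360 ≡ 32, then 32·3 = 96 ≡ 14. So 3^15 ≡ 14 (mod 41).
φ(7): Repeated squaring mod 41: 7^1 ≡ 7, 7^2 ≡ 7² = 49 ≡ 8, 7^4 ≡ 8² = 64 ≡ 23, 7^8 ≡ 23² = 529 ≡ 37. Since 15 = 8 + 4 + 2 + 1, 7^15 ≡ 37·23·8·7: 37·23 = 851 ≡ 31, then 31·8 = 248 ≡ 2, then 2·7 = 14. So 7^15 ≡ 14 (mod 41).
So φ(3) = φ(7) = 14 while 3 ≠ 7, thus φ is not injective.
Since φ is not injective, we determine |image(φ)|. Computing x^15 mod 41 for each x (by repeated squaring, reducing mod 41 at every step), the values φ(0), φ(1), …, φ(40) are: 0, 1, 9, 14, 40, 32, 3, 14, 32, 32, 1, 27, 27, 14, 3, 38, 1, 3, 1, 3, 9, 32, 38, 40, 38, 40, 3, 38, 27, 14, 14, 40, 9, 9, 27, 38, 9, 1, 27, 32, 40.
The distinct values are {0, 1, 3, 9, 14, 27, 32, 38, 40}; there are 9 of them.

9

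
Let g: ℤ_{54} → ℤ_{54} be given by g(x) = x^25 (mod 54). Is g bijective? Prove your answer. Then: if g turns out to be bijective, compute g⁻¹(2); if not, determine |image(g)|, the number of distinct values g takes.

38

g(0) = 0^25 = 0.
g(6): Repeated squaring mod 54: 6^1 ≡ 6, 6^2 ≡ 6² = 36, 6^4 ≡ 36² = 1296 ≡ 0, 6^8 ≡ 0² = 0, 6^16 ≡ 0² = 0. Since 25 = 16 + 8 + 1, 6^25 ≡ 0·0·6: 0·0 = 0, then 0·6 = 0. So 6^25 ≡ 0 (mod 54).
So g(0) = g(6) = 0 while 0 ≠ 6, thus g is not injective, hence not bijective.
Since g is not bijective, we determine |image(g)|. Computing x^25 mod 54 for each x (by repeated squaring, reducing mod 54 at every step), the values g(0), g(1), …, g(53) are: 0, 1, 20, 27, 22, 41, 0, 43, 8, 27, 10, 29, 0, 31, 50, 27, 52, 17, 0, 19, 38, 27, 40, 5, 0, 7, 26, 27, 28, 47, 0, 49, 14, 27, 16, 35, 0, 37, 2, 27, 4, 23, 0, 25, 44, 27, 46, 11, 0, 13, 32, 27, 34, 53.
The distinct values are {0, 1, 2, 4, 5, 7, 8, 10, 11, 13, 14, 16, 17, 19, 20, 22, 23, 25, 26, 27, 28, 29, 31, 32, 34, 35, 37, 38, 40, 41, 43, 44, 46, 47, 49, 50, 52, 53}; there are 38 of them.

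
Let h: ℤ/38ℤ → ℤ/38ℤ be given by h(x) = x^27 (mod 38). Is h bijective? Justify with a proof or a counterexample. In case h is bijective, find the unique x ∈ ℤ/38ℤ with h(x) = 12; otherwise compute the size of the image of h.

h(1) = 1^27 = 1.
h(5): Repeated squaring mod 38: 5^1 ≡ 5, 5^2 ≡ 5² = 25, 5^4 ≡ 25² = 625 ≡ 17, 5^8 ≡ 17² = 289 ≡ 23, 5^16 ≡ 23² = 529 ≡ 35. Since 27 = 16 + 8 + 2 + 1, 5^27 ≡ 35·23·25·5: 35·23 = 805 ≡ 7, then 7·25 = 175 ≡ 23, then 23·5 = 115 ≡ 1. So 5^27 ≡ 1 (mod 38).
So h(1) = h(5) = 1 while 1 ≠ 5, thus h is not injective, hence not bijective.
Since h is not bijective, we determine |image(h)|. Computing x^27 mod 38 for each x (by repeated squaring, reducing mod 38 at every step), the values h(0), h(1), …, h(37) are: 0, 1, 18, 37, 20, 1, 20, 1, 18, 1, 18, 1, 18, 37, 18, 37, 20, 1, 18, 19, 20, 37, 18, 1, 20, 1, 20, 37, 20, 37, 20, 37, 18, 37, 18, 1, 20, 37.
The distinct values are {0, 1, 18, 19, 20, 37}; there are 6 of them.

6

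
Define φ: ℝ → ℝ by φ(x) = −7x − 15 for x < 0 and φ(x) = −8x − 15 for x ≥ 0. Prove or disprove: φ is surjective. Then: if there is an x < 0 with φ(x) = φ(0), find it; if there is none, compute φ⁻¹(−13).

-2/7

Both pieces are strictly decreasing (slopes −7 and −8), so each is injective on its own interval.
The left piece maps (−∞, 0) onto (−15, ∞); the right piece maps [0, ∞) onto (−∞, −15].
These images together cover ℝ, so φ is surjective.
Because the two images are disjoint, no x < 0 has φ(x) = φ(0), so we compute φ⁻¹(−13): −13 lies in (−15, ∞), so solve −7x − 15 = −13: x = (−13 + 15)/(−7) = −2/7.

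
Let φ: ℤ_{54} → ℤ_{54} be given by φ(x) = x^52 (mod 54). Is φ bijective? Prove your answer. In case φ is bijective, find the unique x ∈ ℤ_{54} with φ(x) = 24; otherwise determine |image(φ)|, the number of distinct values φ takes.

20

φ(0) = 0^52 = 0.
φ(6): Repeated squaring mod 54: 6^1 ≡ 6, 6^2 ≡ 6² = 36, 6^4 ≡ 36² = 1296 ≡ 0, 6^8 ≡ 0² = 0, 6^16 ≡ 0² = 0, 6^32 ≡ 0² = 0. Since 52 = 32 + 16 + 4, 6^52 ≡ 0·0·0: 0·0 = 0, then 0·0 = 0. So 6^52 ≡ 0 (mod 54).
So φ(0) = φ(6) = 0 while 0 ≠ 6, therefore φ is not injective, hence not bijective.
Since φ is not bijective, we determine |image(φ)|. Computing x^52 mod 54 for each x (by repeated squaring, reducing mod 54 at every step), the values φ(0), φ(1), …, φ(53) are: 0, 1, 34, 27, 22, 13, 0, 43, 46, 27, 10, 25, 0, 31, 4, 27, 52, 37, 0, 19, 16, 27, 40, 49, 0, 7, 28, 27, 28, 7, 0, 49, 40, 27, 16, 19, 0, 37, 52, 27, 4, 31, 0, 25, 10, 27, 46, 43, 0, 13, 22, 27, 34, 1.
The distinct values are {0, 1, 4, 7, 10, 13, 16, 19, 22, 25, 27, 28, 31, 34, 37, 40, 43, 46, 49, 52}; there are 20 of them.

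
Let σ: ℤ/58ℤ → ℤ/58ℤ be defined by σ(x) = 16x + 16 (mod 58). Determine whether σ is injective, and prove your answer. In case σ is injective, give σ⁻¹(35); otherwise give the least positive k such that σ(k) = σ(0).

Recall: σ is injective when σ(s) = σ(t) forces s = t.
We have gcd(16, 58) = 2 > 1. Taking s = 0 and t = 29: σ(0) = 16 and σ(29) = 16·29 + 16 = 480 ≡ 16 (mod 58).
So σ(0) = σ(29) while 0 ≠ 29, hence σ is not injective.
Since σ is not injective, we find the least positive k with σ(k) = σ(0): this means 16k ≡ 0 (mod 58), i.e. 58 ∣ 16k. Since gcd(16, 58) = 2, dividing through by 2 this holds exactly when 29 ∣ 8k, and as gcd(8, 29) = 1, exactly when 29 ∣ k.
The smallest positive such k is 29.

29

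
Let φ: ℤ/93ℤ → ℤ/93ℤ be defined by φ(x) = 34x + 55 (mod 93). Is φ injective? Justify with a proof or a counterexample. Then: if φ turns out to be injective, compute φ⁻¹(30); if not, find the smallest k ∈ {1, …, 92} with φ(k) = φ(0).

2

If φ(s) = φ(t), then 34s ≡ 34t (mod 93). Because gcd(34, 93) = 1, we may cancel 34 to get s ≡ t (mod 93).
Hence φ is injective.
We now compute 34⁻¹ mod 93 explicitly. Euclid's algorithm: 93 = 2·34 + 25, 34 = 1·25 + 9, 25 = 2·9 + 7, 9 = 1·7 + 2, 7 = 3·2 + 1; back-substituting gives 1 = 52·34 − 19·93, so 34⁻¹ ≡ 52 (mod 93).
Since φ is injective, we find φ⁻¹(30): we need 34x ≡ 30 − 55 ≡ 68 (mod 93). Using 34⁻¹ = 52: x ≡ 52·68 = 3536 = 38·93 + 2, so x = 2.
Check: φ(2) = 34·2 + 55 = 123 = 1·93 + 30 ≡ 30 (mod 93).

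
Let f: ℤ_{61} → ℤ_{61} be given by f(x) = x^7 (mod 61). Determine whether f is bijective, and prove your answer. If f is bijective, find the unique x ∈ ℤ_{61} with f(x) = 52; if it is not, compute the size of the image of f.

Since 61 is prime, the nonzero elements of ℤ_{61} form a cyclic group of order 60.
As gcd(7, 60) = 1, raising to the 7th power is a bijection on this group: if u^7 ≡ v^7 then (uv^{−1})^7 = 1, and the only element of order dividing gcd(7, 60) = 1 is 1, so u = v.
With f(0) = 0 this makes f injective on all of ℤ_{61}, hence bijective (finite equal-size domain and codomain). In particular f is bijective.
Since f is bijective, we find the preimage of 52. The inverse of x ↦ x^7 on (ℤ_{61})^× is x ↦ x^43, because 7·43 = 301 = 5·60 + 1 ≡ 1 (mod 60) and x^{60} = 1 for x ≠ 0 (Fermat). So f⁻¹(52) = 52^43 mod 61.
Repeated squaring mod 61: 52^1 ≡ 52, 52^2 ≡ 52² = 2704 ≡ 20, 52^4 ≡ 20² = 400 ≡ 34, 52^8 ≡ 34² = 1156 ≡ 58, 52^16 ≡ 58² = 3364 ≡ 9, 52^32 ≡ 9² = 81 ≡ 20. Since 43 = 32 + 8 + 2 + 1, 52^43 ≡ 20·58·20·52: 20·58 = 1160 ≡ 1, then 1·20 = 20, then 20·52 = 1040 ≡ 3. So 52^43 ≡ 3 (mod 61).
Hence f⁻¹(52) = 3.

3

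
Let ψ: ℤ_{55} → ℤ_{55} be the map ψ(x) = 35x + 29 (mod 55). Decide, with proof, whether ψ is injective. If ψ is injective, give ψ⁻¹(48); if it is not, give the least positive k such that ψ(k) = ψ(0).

We have gcd(35, 55) = 5 > 1. Taking u = 0 and v = 11: ψ(0) = 29 and ψ(11) = 35·11 + 29 = 414 ≡ 29 (mod 55).
So ψ(0) = ψ(11) while 0 ≠ 11, therefore ψ is not injective.
Since ψ is not injective, we find the least positive k with ψ(k) = ψ(0): this means 35k ≡ 0 (mod 55), i.e. 55 ∣ 35k. Since gcd(35, 55) = 5, dividing through by 5 this holds exactly when 11 ∣ 7k, and as gcd(7, 11) = 1, exactly when 11 ∣ k.
The smallest positive such k is 11.

11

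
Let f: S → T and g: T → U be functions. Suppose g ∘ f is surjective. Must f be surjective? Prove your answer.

not surjective

No. Take S = {0, 1, 2}, T = {0, 1, 2, 3}, U = {0}, f(a) = 0 for every a ∈ S, and g(b) = 0 for every b ∈ T.
Then g ∘ f is surjective onto {0}, but 3 ∈ T has no preimage under f, so f is not surjective.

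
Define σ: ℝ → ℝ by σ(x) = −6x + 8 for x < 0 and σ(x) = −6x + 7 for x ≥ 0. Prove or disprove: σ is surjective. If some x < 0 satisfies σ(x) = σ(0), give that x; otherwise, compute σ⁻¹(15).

-7/6

Both pieces are strictly decreasing (slopes −6 and −6), so each is injective on its own interval.
The left piece maps (−∞, 0) onto (8, ∞); the right piece maps [0, ∞) onto (−∞, 7].
The union (8, ∞) ∪ (−∞, 7] omits the interval between 8 and 7; in particular 8 has no preimage. So σ is not surjective.
Because the two images are disjoint, no x < 0 has σ(x) = σ(0), so we compute σ⁻¹(15): 15 lies in (8, ∞), so solve −6x + 8 = 15: x = (15 − 8)/(−6) = −7/6.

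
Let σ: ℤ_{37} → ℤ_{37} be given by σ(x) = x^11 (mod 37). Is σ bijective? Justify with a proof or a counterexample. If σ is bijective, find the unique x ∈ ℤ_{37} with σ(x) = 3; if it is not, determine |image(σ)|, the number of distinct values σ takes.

21

Since 37 is prime, the nonzero elements of ℤ_{37} form a cyclic group of order 36.
As gcd(11, 36) = 1, raising to the 11th power is a bijection on this group: if x_1^11 ≡ x_2^11 then (x_1x_2^{−1})^11 = 1, and the only element of order dividing gcd(11, 36) = 1 is 1, so x_1 = x_2.
With σ(0) = 0 this makes σ injective on all of ℤ_{37}, hence bijective (finite equal-size domain and codomain). In particular σ is bijective.
Since σ is bijective, we find the preimage of 3. The inverse of x ↦ x^11 on (ℤ_{37})^× is x ↦ x^23, because 11·23 = 253 = 7·36 + 1 ≡ 1 (mod 36) and x^{36} = 1 for x ≠ 0 (Fermat). So σ⁻¹(3) = 3^23 mod 37.
Repeated squaring mod 37: 3^1 ≡ 3, 3^2 ≡ 3² = 9, 3^4 ≡ 9² = 81 ≡ 7, 3^8 ≡ 7² = 49 ≡ 12, 3^16 ≡ 12² = 144 ≡ 33. Since 23 = 16 + 4 + 2 + 1, 3^23 ≡ 33·7·9·3: 33·7 = 231 ≡ 9, then 9·9 = 81 ≡ 7, then 7·3 = 21. So 3^23 ≡ 21 (mod 37).
Hence σ⁻¹(3) = 21.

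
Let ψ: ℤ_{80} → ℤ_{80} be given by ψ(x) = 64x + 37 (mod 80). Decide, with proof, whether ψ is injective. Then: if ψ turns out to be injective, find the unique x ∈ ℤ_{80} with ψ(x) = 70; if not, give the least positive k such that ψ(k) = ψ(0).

We have gcd(64, 80) = 16 > 1. Taking x_1 = 0 and x_2 = 5: ψ(0) = 37 and ψ(5) = 64·5 + 37 = 357 ≡ 37 (mod 80).
So ψ(0) = ψ(5) while 0 ≠ 5, hence ψ is not injective.
Since ψ is not injective, we find the least positive k with ψ(k) = ψ(0): this means 64k ≡ 0 (mod 80), i.e. 80 ∣ 64k. Since gcd(64, 80) = 16, dividing through by 16 this holds exactly when 5 ∣ 4k, and as gcd(4, 5) = 1, exactly when 5 ∣ k.
The smallest positive such k is 5.

5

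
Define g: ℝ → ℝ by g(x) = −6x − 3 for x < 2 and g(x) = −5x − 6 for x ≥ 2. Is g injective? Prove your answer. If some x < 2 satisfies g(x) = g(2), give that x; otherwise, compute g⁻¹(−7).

2/3

Both pieces are strictly decreasing (slopes −6 and −5), so each is injective on its own interval.
The left piece maps (−∞, 2) onto (−15, ∞); the right piece maps [2, ∞) onto (−∞, −16].
These images are disjoint, so no value is attained by both pieces. Thus g is injective.
Because the two images are disjoint, no x < 2 has g(x) = g(2), so we compute g⁻¹(−7): −7 lies in (−15, ∞), so solve −6x − 3 = −7: x = (−7 + 3)/(−6) = 2/3.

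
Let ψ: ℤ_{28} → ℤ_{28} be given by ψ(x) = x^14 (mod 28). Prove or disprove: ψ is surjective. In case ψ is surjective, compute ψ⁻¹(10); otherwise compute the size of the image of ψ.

8

ψ(6): Repeated squaring mod 28: 6^1 ≡ 6, 6^2 ≡ 6² = 36 ≡ 8, 6^4 ≡ 8² = 64 ≡ 8, 6^8 ≡ 8² = 64 ≡ 8. Since 14 = 8 + 4 + 2, 6^14 ≡ 8·8·8: 8·8 = 64 ≡ 8, then 8·8 = 64 ≡ 8. So 6^14 ≡ 8 (mod 28).
ψ(8): Repeated squaring mod 28: 8^1 ≡ 8, 8^2 ≡ 8² = 64 ≡ 8, 8^4 ≡ 8² = 64 ≡ 8, 8^8 ≡ 8² = 64 ≡ 8. Since 14 = 8 + 4 + 2, 8^14 ≡ 8·8·8: 8·8 = 64 ≡ 8, then 8·8 = 64 ≡ 8. So 8^14 ≡ 8 (mod 28).
So ψ(6) = ψ(8) = 8 while 6 ≠ 8, thus ψ is not injective.
A non-injective map from the 28-element set ℤ_{28} to itself takes at most 27 distinct values, so it cannot be surjective. So ψ is not surjective.
Since ψ is not surjective, we determine |image(ψ)|. Computing x^14 mod 28 for each x (by repeated squaring, reducing mod 28 at every step), the values ψ(0), ψ(1), …, ψ(27) are: 0, 1, 4, 9, 16, 25, 8, 21, 8, 25, 16, 9, 4, 1, 0, 1, 4, 9, 16, 25, 8, 21, 8, 25, 16, 9, 4, 1.
The distinct values are {0, 1, 4, 8, 9, 16, 21, 25}; there are 8 of them.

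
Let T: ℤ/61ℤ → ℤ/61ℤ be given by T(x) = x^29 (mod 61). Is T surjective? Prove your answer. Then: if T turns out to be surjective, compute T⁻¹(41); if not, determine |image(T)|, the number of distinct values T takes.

3

Since 61 is prime, the nonzero elements of ℤ/61ℤ form a cyclic group of order 60.
As gcd(29, 60) = 1, raising to the 29th power is a bijection on this group: if u^29 ≡ v^29 then (uv^{−1})^29 = 1, and the only element of order dividing gcd(29, 60) = 1 is 1, so u = v.
With T(0) = 0 this makes T injective on all of ℤ/61ℤ, hence bijective (finite equal-size domain and codomain). In particular T is surjective.
Since T is surjective, we find the preimage of 41. The inverse of x ↦ x^29 on (ℤ/61ℤ)^× is x ↦ x^29, because 29·29 = 841 = 14·60 + 1 ≡ 1 (mod 60) and x^{60} = 1 for x ≠ 0 (Fermat). So T⁻¹(41) = 41^29 mod 61.
Repeated squaring mod 61: 41^1 ≡ 41, 41^2 ≡ 41² = 1681 ≡ 34, 41^4 ≡ 34² = 1156 ≡ 58, 41^8 ≡ 58² = 3364 ≡ 9, 41^16 ≡ 9² = 81 ≡ 20. Since 29 = 16 + 8 + 4 + 1, 41^29 ≡ 20·9·58·41: 20·9 = 180 ≡ 58, then 58·58 = 3364 ≡ 9, then 9·41 = 369 ≡ 3. So 41^29 ≡ 3 (mod 61).
Hence T⁻¹(41) = 3.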